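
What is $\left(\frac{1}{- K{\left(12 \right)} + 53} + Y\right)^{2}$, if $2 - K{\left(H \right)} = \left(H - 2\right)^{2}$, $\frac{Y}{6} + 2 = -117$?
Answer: $\frac{11623642969}{22801} \approx 5.0979 \cdot 10^{5}$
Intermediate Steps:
$Y = -714$ ($Y = -12 + 6 \left(-117\right) = -12 - 702 = -714$)
$K{\left(H \right)} = 2 - \left(-2 + H\right)^{2}$ ($K{\left(H \right)} = 2 - \left(H - 2\right)^{2} = 2 - \left(-2 + H\right)^{2}$)
$\left(\frac{1}{- K{\left(12 \right)} + 53} + Y\right)^{2} = \left(\frac{1}{- (2 - \left(-2 + 12\right)^{2}) + 53} - 714\right)^{2} = \left(\frac{1}{- (2 - 10^{2}) + 53} - 714\right)^{2} = \left(\frac{1}{- (2 - 100) + 53} - 714\right)^{2} = \left(\frac{1}{\left(-1\right) \left(-98\right) + 53} - 714\right)^{2} = \left(\frac{1}{98 + 53} - 714\right)^{2} = \left(\frac{1}{151} - 714\right)^{2} = \left(- \frac{107813}{151}\right)^{2} = \frac{11623642969}{22801}$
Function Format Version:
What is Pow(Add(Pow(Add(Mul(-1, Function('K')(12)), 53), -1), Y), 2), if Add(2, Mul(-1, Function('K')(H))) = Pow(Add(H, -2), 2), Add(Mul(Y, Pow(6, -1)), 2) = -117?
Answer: Rational(11623642969, 22801) ≈ 5.0979e+5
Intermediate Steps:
Y = -714 (Y = Add(-12, Mul(6, -117)) = Add(-12, -702) = -714)
Function('K')(H) = Add(2, Mul(-1, Pow(Add(-2, H), 2))) (Function('K')(H) = Add(2, Mul(-1, Pow(Add(H, -2), 2))) = Add(2, Mul(-1, Pow(Add(-2, H), 2))))
Pow(Add(Pow(Add(Mul(-1, Function('K')(12)), 53), -1), Y), 2) = Pow(Add(Pow(Add(Mul(-1, Add(2, Mul(-1, Pow(Add(-2, 12), 2)))), 53), -1), -714), 2) = Pow(Add(Pow(Add(Mul(-1, Add(2, Mul(-1, Pow(10, 2)))), 53), -1), -714), 2) = Pow(Add(Pow(Add(Mul(-1, Add(2, Mul(-1, 100))), 53), -1), -714), 2) = Pow(Add(Pow(Add(Mul(-1, Add(2, -100)), 53), -1), -714), 2) = Pow(Add(Pow(Add(Mul(-1, -98), 53), -1), -714), 2) = Pow(Add(Pow(Add(98, 53), -1), -714), 2) = Pow(Add(Pow(151, -1), -714), 2) = Pow(Add(Rational(1, 151), -714), 2) = Pow(Rational(-107813, 151), 2) = Rational(11623642969, 22801)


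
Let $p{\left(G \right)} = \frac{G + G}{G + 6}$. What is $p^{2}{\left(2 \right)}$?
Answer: $\frac{1}{4} \approx 0.25$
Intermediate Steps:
$p{\left(G \right)} = \frac{2 G}{6 + G}$
$p^{2}{\left(2 \right)} = \left(2 \cdot 2 \frac{1}{6 + 2}\right)^{2} = \left(2 \cdot 2 \cdot \frac{1}{8}\right)^{2} = \left(\frac{1}{2}\right)^{2} = \frac{1}{4}$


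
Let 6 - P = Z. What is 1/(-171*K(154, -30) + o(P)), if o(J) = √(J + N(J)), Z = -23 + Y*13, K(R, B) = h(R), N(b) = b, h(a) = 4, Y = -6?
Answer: -342/233821 - √214/467642 ≈ -0.0014939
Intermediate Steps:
K(R, B) = 4
Z = -101 (Z = -23 - 6*13 = -23 - 78 = -101)
P = 107 (P = 6 - 1*(-101) = 6 + 101 = 107)
o(J) = √2*√J (o(J) = √(J + J) = √(2*J) = √2*√J)
1/(-171*K(154, -30) + o(P)) = 1/(-171*4 + √2*√107) = 1/(-684 + √214)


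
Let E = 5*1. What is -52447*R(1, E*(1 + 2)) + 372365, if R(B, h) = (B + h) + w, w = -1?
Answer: -414340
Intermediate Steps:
E = 5
R(B, h) = -1 + B + h (R(B, h) = (B + h) - 1 = -1 + B + h)
-52447*R(1, E*(1 + 2)) + 372365 = -52447*(-1 + 1 + 5*(1 + 2)) + 372365 = -52447*(-1 + 1 + 5*3) + 372365 = -52447*(-1 + 1 + 15) + 372365 = -52447*15 + 372365 = -786705 + 372365 = -414340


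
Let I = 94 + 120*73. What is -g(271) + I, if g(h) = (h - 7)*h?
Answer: -62690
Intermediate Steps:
g(h) = h*(-7 + h) (g(h) = (-7 + h)*h = h*(-7 + h))
I = 8854 (I = 94 + 8760 = 8854)
-g(271) + I = -271*(-7 + 271) + 8854 = -271*264 + 8854 = -1*71544 + 8854 = -71544 + 8854 = -62690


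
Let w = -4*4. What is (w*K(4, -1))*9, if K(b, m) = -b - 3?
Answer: 1008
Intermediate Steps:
w = -16
K(b, m) = -3 - b
(w*K(4, -1))*9 = -16*(-3 - 1*4)*9 = -16*(-3 - 4)*9 = -16*(-7)*9 = 112*9 = 1008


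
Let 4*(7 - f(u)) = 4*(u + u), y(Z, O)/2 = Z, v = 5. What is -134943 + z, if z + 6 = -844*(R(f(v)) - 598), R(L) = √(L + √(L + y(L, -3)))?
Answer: 369763 - 844*√(-3 + 3*I) ≈ 3.691e+5 - 1606.1*I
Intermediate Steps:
y(Z, O) = 2*Z
f(u) = 7 - 2*u (f(u) = 7 - (u + u) = 7 - 2*u)
R(L) = √(L + √3*√L) (R(L) = √(L + √(L + 2*L)) = √(L + √(3*L)) = √(L + √3*√L))
z = 504706 - 844*√(-3 + 3*I) (z = -6 - 844*(√((7 - 2*5) + √3*√(7 - 2*5)) - 598) = -6 - 844*(√((7 - 10) + √3*√(7 - 10)) - 598) = -6 - 844*(√(-3 + √3*√(-3)) - 598) = -6 - 844*(√(-3 + √3*(I*√3)) - 598) = -6 - 844*(√(-3 + 3*I) - 598) = -6 - 844*(-598 + √(-3 + 3*I)) = -6 + (504712 - 844*√(-3 + 3*I)) = 504706 - 844*√(-3 + 3*I) ≈ 5.0404e+5 - 1606.1*I)
-134943 + z = -134943 + (504706 - 844*√(-3 + 3*I)) = 369763 - 844*√(-3 + 3*I)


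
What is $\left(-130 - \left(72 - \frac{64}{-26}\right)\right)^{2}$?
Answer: $\frac{7064964}{169} \approx 41805.0$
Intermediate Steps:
$\left(-130 - \left(72 - \frac{64}{-26}\right)\right)^{2} = \left(-130 + \left(64 \left(- \frac{1}{26}\right) - 72\right)\right)^{2} = \left(-130 - \frac{968}{13}\right)^{2} = \left(- \frac{2658}{13}\right)^{2} = \frac{7064964}{169}$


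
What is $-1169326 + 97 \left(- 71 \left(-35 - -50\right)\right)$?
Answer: $-1272631$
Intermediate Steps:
$-1169326 + 97 \left(- 71 \left(-35 - -50\right)\right) = -1169326 + 97 \left(- 71 \left(-35 + 50\right)\right) = -1169326 + 97 \left(\left(-71\right) 15\right) = -1169326 + 97 \left(-1065\right) = -1169326 - 103305 = -1272631$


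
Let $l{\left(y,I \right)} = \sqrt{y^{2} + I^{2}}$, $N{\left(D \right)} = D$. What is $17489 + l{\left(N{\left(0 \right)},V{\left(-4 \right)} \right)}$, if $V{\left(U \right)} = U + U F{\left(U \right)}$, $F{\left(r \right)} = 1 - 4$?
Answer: $17497$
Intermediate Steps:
$F{\left(r \right)} = -3$ ($F{\left(r \right)} = 1 - 4 = -3$)
$V{\left(U \right)} = - 2 U$ ($V{\left(U \right)} = U + U \left(-3\right) = U - 3 U = - 2 U$)
$l{\left(y,I \right)} = \sqrt{I^{2} + y^{2}}$
$17489 + l{\left(N{\left(0 \right)},V{\left(-4 \right)} \right)} = 17489 + \sqrt{\left(\left(-2\right) \left(-4\right)\right)^{2} + 0^{2}} = 17489 + \sqrt{8^{2} + 0} = 17489 + \sqrt{64 + 0} = 17489 + \sqrt{64} = 17489 + 8 = 17497$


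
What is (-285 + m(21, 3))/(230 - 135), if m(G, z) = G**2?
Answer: 156/95 ≈ 1.6421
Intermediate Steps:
(-285 + m(21, 3))/(230 - 135) = (-285 + 21**2)/(230 - 135) = (-285 + 441)/95 = 156*(1/95) = 156/95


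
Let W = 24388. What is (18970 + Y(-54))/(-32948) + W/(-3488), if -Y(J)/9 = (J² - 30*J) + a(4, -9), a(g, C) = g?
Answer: -45448969/7182664 ≈ -6.3276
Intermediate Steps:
Y(J) = -36 - 9*J² + 270*J (Y(J) = -9*((J² - 30*J) + 4) = -9*(4 + J² - 30*J) = -36 - 9*J² + 270*J)
(18970 + Y(-54))/(-32948) + W/(-3488) = (18970 + (-36 - 9*(-54)² + 270*(-54)))/(-32948) + 24388/(-3488) = (18970 + (-36 - 9*2916 - 14580))*(-1/32948) + 24388*(-1/3488) = (18970 + (-36 - 26244 - 14580))*(-1/32948) - 6097/872 = (18970 - 40860)*(-1/32948) - 6097/872 = -21890*(-1/32948) - 6097/872 = 10945/16474 - 6097/872 = -45448969/7182664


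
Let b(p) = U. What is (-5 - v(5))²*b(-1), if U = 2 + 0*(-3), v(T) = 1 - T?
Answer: 2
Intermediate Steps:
U = 2 (U = 2 + 0 = 2)
b(p) = 2
(-5 - v(5))²*b(-1) = (-5 - (1 - 1*5))²*2 = (-5 - (1 - 5))²*2 = (-5 - 1*(-4))²*2 = (-5 + 4)²*2 = (-1)²*2 = 1*2 = 2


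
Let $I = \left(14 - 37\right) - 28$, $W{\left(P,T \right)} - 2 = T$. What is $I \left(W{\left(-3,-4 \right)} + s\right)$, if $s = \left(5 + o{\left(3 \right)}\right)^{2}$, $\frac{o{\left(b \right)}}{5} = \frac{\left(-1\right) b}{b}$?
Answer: $102$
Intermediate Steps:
$W{\left(P,T \right)} = 2 + T$
$I = -51$ ($I = -23 - 28 = -51$)
$o{\left(b \right)} = -5$ ($o{\left(b \right)} = 5 \frac{\left(-1\right) b}{b} = 5 \left(-1\right) = -5$)
$s = 0$ ($s = \left(5 - 5\right)^{2} = 0^{2} = 0$)
$I \left(W{\left(-3,-4 \right)} + s\right) = - 51 \left(\left(2 - 4\right) + 0\right) = - 51 \left(-2 + 0\right) = \left(-51\right) \left(-2\right) = 102$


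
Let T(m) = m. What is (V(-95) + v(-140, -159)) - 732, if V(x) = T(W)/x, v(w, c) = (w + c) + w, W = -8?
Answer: -111237/95 ≈ -1170.9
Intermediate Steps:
v(w, c) = c + 2*w (v(w, c) = (c + w) + w = c + 2*w)
V(x) = -8/x
(V(-95) + v(-140, -159)) - 732 = (-8/(-95) + (-159 + 2*(-140))) - 732 = (-8*(-1/95) + (-159 - 280)) - 732 = (8/95 - 439) - 732 = -41697/95 - 732 = -111237/95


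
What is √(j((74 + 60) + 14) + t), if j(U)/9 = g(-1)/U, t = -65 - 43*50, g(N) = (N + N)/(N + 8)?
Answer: I*√594342322/518 ≈ 47.064*I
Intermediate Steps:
g(N) = 2*N/(8 + N) (g(N) = (2*N)/(8 + N) = 2*N/(8 + N))
t = -2215 (t = -65 - 2150 = -2215)
j(U) = -18/(7*U) (j(U) = 9*((2*(-1)/(8 - 1))/U) = 9*((2*(-1)/7)/U) = 9*((2*(-1)*(⅐))/U) = 9*(-2/(7*U)) = -18/(7*U))
√(j((74 + 60) + 14) + t) = √(-18/(7*((74 + 60) + 14)) - 2215) = √(-18/(7*(134 + 14)) - 2215) = √(-18/7/148 - 2215) = √(-18/7*1/148 - 2215) = √(-9/518 - 2215) = √(-1147379/518) = I*√594342322/518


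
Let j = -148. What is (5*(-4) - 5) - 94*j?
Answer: 13887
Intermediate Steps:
(5*(-4) - 5) - 94*j = (5*(-4) - 5) - 94*(-148) = (-20 - 5) + 13912 = -25 + 13912 = 13887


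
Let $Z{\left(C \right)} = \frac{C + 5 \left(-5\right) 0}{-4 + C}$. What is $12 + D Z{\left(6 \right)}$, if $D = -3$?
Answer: $3$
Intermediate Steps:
$Z{\left(C \right)} = \frac{C}{-4 + C}$ ($Z{\left(C \right)} = \frac{C - 0}{-4 + C} = \frac{C + 0}{-4 + C} = \frac{C}{-4 + C}$)
$12 + D Z{\left(6 \right)} = 12 - 3 \frac{6}{-4 + 6} = 12 - 3 \cdot \frac{6}{2} = 12 - 3 \cdot 6 \cdot \frac{1}{2} = 12 - 9 = 3$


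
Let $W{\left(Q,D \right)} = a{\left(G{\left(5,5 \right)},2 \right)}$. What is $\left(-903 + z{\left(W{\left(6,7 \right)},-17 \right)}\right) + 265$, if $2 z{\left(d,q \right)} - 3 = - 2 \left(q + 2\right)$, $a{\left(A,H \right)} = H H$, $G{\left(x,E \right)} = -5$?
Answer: $- \frac{1243}{2} \approx -621.5$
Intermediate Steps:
$a{\left(A,H \right)} = H^{2}$
$W{\left(Q,D \right)} = 4$ ($W{\left(Q,D \right)} = 2^{2} = 4$)
$z{\left(d,q \right)} = - \frac{1}{2} - q$ ($z{\left(d,q \right)} = \frac{3}{2} + \frac{\left(-2\right) \left(q + 2\right)}{2} = \frac{3}{2} + \frac{\left(-2\right) \left(2 + q\right)}{2} = \frac{3}{2} + \frac{-4 - 2 q}{2} = \frac{3}{2} - \left(2 + q\right) = - \frac{1}{2} - q$)
$\left(-903 + z{\left(W{\left(6,7 \right)},-17 \right)}\right) + 265 = \left(-903 - - \frac{33}{2}\right) + 265 = \left(-903 + \left(- \frac{1}{2} + 17\right)\right) + 265 = \left(-903 + \frac{33}{2}\right) + 265 = - \frac{1773}{2} + 265 = - \frac{1243}{2}$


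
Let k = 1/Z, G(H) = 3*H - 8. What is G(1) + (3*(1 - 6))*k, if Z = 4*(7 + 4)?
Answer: -235/44 ≈ -5.3409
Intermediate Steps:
G(H) = -8 + 3*H
Z = 44 (Z = 4*11 = 44)
k = 1/44 ≈ 0.022727
G(1) + (3*(1 - 6))*k = (-8 + 3*1) + (3*(1 - 6))*(1/44) = (-8 + 3) + (3*(-5))*(1/44) = -5 - 15*1/44 = -5 - 15/44 = -235/44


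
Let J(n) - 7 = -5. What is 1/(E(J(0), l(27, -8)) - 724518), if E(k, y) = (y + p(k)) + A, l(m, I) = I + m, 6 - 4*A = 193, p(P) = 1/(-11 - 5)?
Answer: -16/11592733 ≈ -1.3802e-6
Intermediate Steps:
p(P) = -1/16 (p(P) = 1/(-16) = -1/16)
A = -187/4 (A = 3/2 - ¼*193 = 3/2 - 193/4 = -187/4 ≈ -46.750)
J(n) = 2 (J(n) = 7 - 5 = 2)
E(k, y) = -749/16 + y (E(k, y) = (y - 1/16) - 187/4 = (-1/16 + y) - 187/4 = -749/16 + y)
1/(E(J(0), l(27, -8)) - 724518) = 1/((-749/16 + (-8 + 27)) - 724518) = 1/((-749/16 + 19) - 724518) = 1/(-445/16 - 724518) = 1/(-11592733/16) = -16/11592733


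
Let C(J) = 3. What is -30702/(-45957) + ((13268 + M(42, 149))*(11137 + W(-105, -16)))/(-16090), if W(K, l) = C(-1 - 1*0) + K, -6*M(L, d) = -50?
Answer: -1346481176321/147889626 ≈ -9104.6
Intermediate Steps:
M(L, d) = 25/3 (M(L, d) = -1/6*(-50) = 25/3)
W(K, l) = 3 + K
-30702/(-45957) + ((13268 + M(42, 149))*(11137 + W(-105, -16)))/(-16090) = -30702/(-45957) + ((13268 + 25/3)*(11137 + (3 - 105)))/(-16090) = -30702*(-1/45957) + (39829*(11137 - 102)/3)*(-1/16090) = 10234/15319 + ((39829/3)*11035)*(-1/16090) = 10234/15319 + (439513015/3)*(-1/16090) = 10234/15319 - 87902603/9654 = -1346481176321/147889626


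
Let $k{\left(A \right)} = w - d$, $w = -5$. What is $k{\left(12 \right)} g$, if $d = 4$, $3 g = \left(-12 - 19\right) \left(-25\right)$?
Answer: $-2325$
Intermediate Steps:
$g = \frac{775}{3}$ ($g = \frac{\left(-12 - 19\right) \left(-25\right)}{3} = \frac{\left(-31\right) \left(-25\right)}{3} = \frac{1}{3} \cdot 775 = \frac{775}{3} \approx 258.33$)
$k{\left(A \right)} = -9$ ($k{\left(A \right)} = -5 - 4 = -9$)
$k{\left(12 \right)} g = \left(-9\right) \frac{775}{3} = -2325$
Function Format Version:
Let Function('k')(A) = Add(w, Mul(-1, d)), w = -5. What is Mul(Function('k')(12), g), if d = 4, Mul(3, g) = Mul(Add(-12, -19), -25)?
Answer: -2325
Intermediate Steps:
g = Rational(775, 3) (g = Mul(Rational(1, 3), Mul(Add(-12, -19), -25)) = Mul(Rational(1, 3), Mul(-31, -25)) = Mul(Rational(1, 3), 775) = Rational(775, 3) ≈ 258.33)
Function('k')(A) = -9 (Function('k')(A) = Add(-5, Mul(-1, 4)) = Add(-5, -4) = -9)
Mul(Function('k')(12), g) = Mul(-9, Rational(775, 3)) = -2325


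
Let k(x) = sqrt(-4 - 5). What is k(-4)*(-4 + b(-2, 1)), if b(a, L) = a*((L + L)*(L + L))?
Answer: -36*I ≈ -36.0*I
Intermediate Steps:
b(a, L) = 4*a*L**2 (b(a, L) = a*((2*L)*(2*L)) = a*(4*L**2) = 4*a*L**2)
k(x) = 3*I (k(x) = sqrt(-9) = 3*I)
k(-4)*(-4 + b(-2, 1)) = (3*I)*(-4 + 4*(-2)*1**2) = (3*I)*(-4 + 4*(-2)*1) = (3*I)*(-4 - 8) = (3*I)*(-12) = -36*I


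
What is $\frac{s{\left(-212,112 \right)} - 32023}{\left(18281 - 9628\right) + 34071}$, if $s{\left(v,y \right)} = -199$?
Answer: $- \frac{16111}{21362} \approx -0.75419$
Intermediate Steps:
$\frac{s{\left(-212,112 \right)} - 32023}{\left(18281 - 9628\right) + 34071} = \frac{-199 - 32023}{\left(18281 - 9628\right) + 34071} = - \frac{32222}{\left(18281 - 9628\right) + 34071} = - \frac{32222}{8653 + 34071} = - \frac{32222}{42724} = \left(-32222\right) \frac{1}{42724} = - \frac{16111}{21362}$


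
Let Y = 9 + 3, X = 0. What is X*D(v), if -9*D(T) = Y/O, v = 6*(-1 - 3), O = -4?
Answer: 0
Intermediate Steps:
Y = 12
v = -24 (v = 6*(-4) = -24)
D(T) = ⅓ (D(T) = -4/(3*(-4)) = -4*(-1)/(3*4) = -⅑*(-3) = ⅓)
X*D(v) = 0*(⅓) = 0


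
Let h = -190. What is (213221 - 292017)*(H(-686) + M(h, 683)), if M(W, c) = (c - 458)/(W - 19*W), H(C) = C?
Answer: 1026928569/19 ≈ 5.4049e+7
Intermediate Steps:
M(W, c) = -(-458 + c)/(18*W) (M(W, c) = (-458 + c)/((-18*W)) = (-458 + c)*(-1/(18*W)) = -(-458 + c)/(18*W))
(213221 - 292017)*(H(-686) + M(h, 683)) = (213221 - 292017)*(-686 + (1/18)*(458 - 1*683)/(-190)) = -78796*(-686 + (1/18)*(-1/190)*(458 - 683)) = -78796*(-686 + (1/18)*(-1/190)*(-225)) = -78796*(-686 + 5/76) = -78796*(-52131/76) = 1026928569/19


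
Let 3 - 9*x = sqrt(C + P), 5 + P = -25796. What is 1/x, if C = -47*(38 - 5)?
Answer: 27/27361 + 18*I*sqrt(6838)/27361 ≈ 0.00098681 + 0.054401*I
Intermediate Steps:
P = -25801 (P = -5 - 25796 = -25801)
C = -1551 (C = -47*33 = -1551)
x = 1/3 - 2*I*sqrt(6838)/9 (x = 1/3 - sqrt(-1551 - 25801)/9 = 1/3 - 2*I*sqrt(6838)/9 ≈ 0.33333 - 18.376*I)
1/x = 1/(1/3 - 2*I*sqrt(6838)/9)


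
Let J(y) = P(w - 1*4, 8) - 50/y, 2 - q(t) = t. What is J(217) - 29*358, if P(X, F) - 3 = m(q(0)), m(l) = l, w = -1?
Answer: -2251859/217 ≈ -10377.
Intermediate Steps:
q(t) = 2 - t
P(X, F) = 5 (P(X, F) = 3 + (2 - 1*0) = 3 + (2 + 0) = 3 + 2 = 5)
J(y) = 5 - 50/y
J(217) - 29*358 = (5 - 50/217) - 29*358 = (5 - 50*1/217) - 1*10382 = (5 - 50/217) - 10382 = 1035/217 - 10382 = -2251859/217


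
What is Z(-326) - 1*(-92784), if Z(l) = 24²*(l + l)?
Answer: -282768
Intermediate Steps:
Z(l) = 1152*l (Z(l) = 576*(2*l) = 1152*l)
Z(-326) - 1*(-92784) = 1152*(-326) - 1*(-92784) = -375552 + 92784 = -282768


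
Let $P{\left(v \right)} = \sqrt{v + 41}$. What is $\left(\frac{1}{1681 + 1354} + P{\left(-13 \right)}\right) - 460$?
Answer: $- \frac{1396099}{3035} + 2 \sqrt{7} \approx -454.71$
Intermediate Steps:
$P{\left(v \right)} = \sqrt{41 + v}$
$\left(\frac{1}{1681 + 1354} + P{\left(-13 \right)}\right) - 460 = \left(\frac{1}{1681 + 1354} + \sqrt{41 - 13}\right) - 460 = \left(\frac{1}{3035} + \sqrt{28}\right) - 460 = \left(\frac{1}{3035} + 2 \sqrt{7}\right) - 460 = - \frac{1396099}{3035} + 2 \sqrt{7}$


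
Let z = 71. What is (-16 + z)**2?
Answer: 3025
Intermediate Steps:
(-16 + z)**2 = (-16 + 71)**2 = 55**2 = 3025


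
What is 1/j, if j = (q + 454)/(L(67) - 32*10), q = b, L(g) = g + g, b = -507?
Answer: 186/53 ≈ 3.5094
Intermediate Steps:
L(g) = 2*g
q = -507
j = 53/186 (j = (-507 + 454)/(2*67 - 32*10) = -53/(134 - 320) = -53/(-186) = -53*(-1/186) = 53/186 ≈ 0.28495)
1/j = 1/(53/186) = 186/53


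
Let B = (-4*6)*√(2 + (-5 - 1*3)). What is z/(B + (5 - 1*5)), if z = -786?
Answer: -131*I*√6/24 ≈ -13.37*I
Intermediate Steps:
B = -24*I*√6 (B = -24*√(2 + (-5 - 3)) = -24*√(2 - 8) = -24*I*√6 ≈ -58.788*I)
z/(B + (5 - 1*5)) = -786/(-24*I*√6 + (5 - 1*5)) = -786/(-24*I*√6 + (5 - 5)) = -786/(-24*I*√6 + 0) = -786*I*√6/144 = -131*I*√6/24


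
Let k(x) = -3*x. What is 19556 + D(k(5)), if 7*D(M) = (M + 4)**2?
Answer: 137013/7 ≈ 19573.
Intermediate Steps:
D(M) = (4 + M)**2/7 (D(M) = (M + 4)**2/7 = (4 + M)**2/7)
19556 + D(k(5)) = 19556 + (4 - 3*5)**2/7 = 19556 + (4 - 15)**2/7 = 19556 + (1/7)*(-11)**2 = 19556 + (1/7)*121 = 19556 + 121/7 = 137013/7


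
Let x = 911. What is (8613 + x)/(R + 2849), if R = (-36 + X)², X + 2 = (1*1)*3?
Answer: 4762/2037 ≈ 2.3378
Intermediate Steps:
X = 1 (X = -2 + (1*1)*3 = -2 + 1*3 = -2 + 3 = 1)
R = 1225 (R = (-36 + 1)² = (-35)² = 1225)
(8613 + x)/(R + 2849) = (8613 + 911)/(1225 + 2849) = 9524/4074 = 9524*(1/4074) = 4762/2037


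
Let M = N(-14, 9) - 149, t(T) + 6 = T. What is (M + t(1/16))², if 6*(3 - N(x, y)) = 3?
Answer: 5948721/256 ≈ 23237.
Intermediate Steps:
N(x, y) = 5/2 (N(x, y) = 3 - ⅙*3 = 3 - ½ = 5/2)
t(T) = -6 + T
M = -293/2 (M = 5/2 - 149 = -293/2 ≈ -146.50)
(M + t(1/16))² = (-293/2 + (-6 + 1/16))² = (-293/2 - 95/16)² = (-2439/16)² = 5948721/256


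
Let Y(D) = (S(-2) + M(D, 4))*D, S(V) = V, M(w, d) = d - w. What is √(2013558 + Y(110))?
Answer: √2001678 ≈ 1414.8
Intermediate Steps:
Y(D) = D*(2 - D) (Y(D) = (-2 + (4 - D))*D = (2 - D)*D = D*(2 - D))
√(2013558 + Y(110)) = √(2013558 + 110*(2 - 1*110)) = √(2013558 + 110*(2 - 110)) = √(2013558 + 110*(-108)) = √(2013558 - 11880) = √2001678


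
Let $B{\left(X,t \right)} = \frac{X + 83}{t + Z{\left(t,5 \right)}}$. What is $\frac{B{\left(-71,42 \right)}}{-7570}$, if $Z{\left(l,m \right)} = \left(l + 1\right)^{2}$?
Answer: $- \frac{6}{7157435} \approx -8.3829 \cdot 10^{-7}$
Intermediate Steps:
$Z{\left(l,m \right)} = \left(1 + l\right)^{2}$
$B{\left(X,t \right)} = \frac{83 + X}{t + \left(1 + t\right)^{2}}$ ($B{\left(X,t \right)} = \frac{X + 83}{t + \left(1 + t\right)^{2}} = \frac{83 + X}{t + \left(1 + t\right)^{2}}$)
$\frac{B{\left(-71,42 \right)}}{-7570} = \frac{\frac{1}{42 + \left(1 + 42\right)^{2}} \left(83 - 71\right)}{-7570} = \frac{1}{42 + 43^{2}} \cdot 12 \left(- \frac{1}{7570}\right) = \frac{1}{42 + 1849} \cdot 12 \left(- \frac{1}{7570}\right) = \frac{1}{1891} \cdot 12 \left(- \frac{1}{7570}\right) = \frac{12}{1891} \left(- \frac{1}{7570}\right) = - \frac{6}{7157435}$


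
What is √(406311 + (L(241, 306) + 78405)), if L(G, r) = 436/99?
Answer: 2*√131965130/33 ≈ 696.22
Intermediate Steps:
L(G, r) = 436/99 (L(G, r) = 436*(1/99) = 436/99)
√(406311 + (L(241, 306) + 78405)) = √(406311 + (436/99 + 78405)) = √(406311 + 7762531/99) = √(47987320/99) = 2*√131965130/33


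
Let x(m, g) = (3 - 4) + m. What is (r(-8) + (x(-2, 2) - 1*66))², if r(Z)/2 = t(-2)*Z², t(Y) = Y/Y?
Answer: 3481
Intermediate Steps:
x(m, g) = -1 + m
t(Y) = 1
r(Z) = 2*Z² (r(Z) = 2*(1*Z²) = 2*Z²)
(r(-8) + (x(-2, 2) - 1*66))² = (2*(-8)² + ((-1 - 2) - 1*66))² = (2*64 + (-3 - 66))² = (128 - 69)² = 59² = 3481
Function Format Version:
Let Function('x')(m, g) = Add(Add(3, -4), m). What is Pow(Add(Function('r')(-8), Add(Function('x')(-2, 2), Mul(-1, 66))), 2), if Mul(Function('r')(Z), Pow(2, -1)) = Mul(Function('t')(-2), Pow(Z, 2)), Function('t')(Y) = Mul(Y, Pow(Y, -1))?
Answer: 3481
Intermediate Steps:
Function('x')(m, g) = Add(-1, m)
Function('t')(Y) = 1
Function('r')(Z) = Mul(2, Pow(Z, 2)) (Function('r')(Z) = Mul(2, Mul(1, Pow(Z, 2))) = Mul(2, Pow(Z, 2)))
Pow(Add(Function('r')(-8), Add(Function('x')(-2, 2), Mul(-1, 66))), 2) = Pow(Add(Mul(2, Pow(-8, 2)), Add(Add(-1, -2), Mul(-1, 66))), 2) = Pow(Add(Mul(2, 64), Add(-3, -66)), 2) = Pow(Add(128, -69), 2) = Pow(59, 2) = 3481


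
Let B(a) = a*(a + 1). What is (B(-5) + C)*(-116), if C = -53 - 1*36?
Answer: 8004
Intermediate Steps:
B(a) = a*(1 + a)
C = -89 (C = -53 - 36 = -89)
(B(-5) + C)*(-116) = (-5*(1 - 5) - 89)*(-116) = (-5*(-4) - 89)*(-116) = (20 - 89)*(-116) = -69*(-116) = 8004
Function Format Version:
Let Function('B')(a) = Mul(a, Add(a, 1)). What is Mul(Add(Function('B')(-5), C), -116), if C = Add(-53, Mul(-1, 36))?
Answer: 8004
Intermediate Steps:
Function('B')(a) = Mul(a, Add(1, a))
C = -89 (C = Add(-53, -36) = -89)
Mul(Add(Function('B')(-5), C), -116) = Mul(Add(Mul(-5, Add(1, -5)), -89), -116) = Mul(Add(Mul(-5, -4), -89), -116) = Mul(Add(20, -89), -116) = Mul(-69, -116) = 8004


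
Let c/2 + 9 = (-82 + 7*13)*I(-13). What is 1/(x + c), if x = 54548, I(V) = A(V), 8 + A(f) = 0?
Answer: 1/54386 ≈ 1.8387e-5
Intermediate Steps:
A(f) = -8 (A(f) = -8 + 0 = -8)
I(V) = -8
c = -162 (c = -18 + 2*((-82 + 7*13)*(-8)) = -18 + 2*((-82 + 91)*(-8)) = -18 + 2*(9*(-8)) = -18 + 2*(-72) = -18 - 144 = -162)
1/(x + c) = 1/(54548 - 162) = 1/54386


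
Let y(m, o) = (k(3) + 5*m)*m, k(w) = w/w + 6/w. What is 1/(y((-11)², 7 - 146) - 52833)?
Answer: 1/20735 ≈ 4.8228e-5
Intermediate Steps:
k(w) = 1 + 6/w
y(m, o) = m*(3 + 5*m) (y(m, o) = ((6 + 3)/3 + 5*m)*m = ((⅓)*9 + 5*m)*m = (3 + 5*m)*m = m*(3 + 5*m))
1/(y((-11)², 7 - 146) - 52833) = 1/((-11)²*(3 + 5*(-11)²) - 52833) = 1/(121*(3 + 5*121) - 52833) = 1/(121*(3 + 605) - 52833) = 1/(121*608 - 52833) = 1/(73568 - 52833) = 1/20735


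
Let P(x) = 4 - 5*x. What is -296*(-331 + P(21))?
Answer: 127872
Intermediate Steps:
-296*(-331 + P(21)) = -296*(-331 + (4 - 5*21)) = -296*(-331 + (4 - 105)) = -296*(-331 - 101) = -296*(-432) = 127872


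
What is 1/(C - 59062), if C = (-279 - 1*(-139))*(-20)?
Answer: -1/56262 ≈ -1.7774e-5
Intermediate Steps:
C = 2800 (C = (-279 + 139)*(-20) = -140*(-20) = 2800)
1/(C - 59062) = 1/(2800 - 59062) = 1/(-56262) = -1/56262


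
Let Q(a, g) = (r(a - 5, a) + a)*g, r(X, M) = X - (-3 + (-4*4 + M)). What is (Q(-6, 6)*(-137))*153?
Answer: -1006128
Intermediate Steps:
r(X, M) = 19 + X - M (r(X, M) = X - (-3 + (-16 + M)) = X - (-19 + M) = X + (19 - M) = 19 + X - M)
Q(a, g) = g*(14 + a) (Q(a, g) = ((19 + (a - 5) - a) + a)*g = ((19 + (-5 + a) - a) + a)*g = (14 + a)*g = g*(14 + a))
(Q(-6, 6)*(-137))*153 = ((6*(14 - 6))*(-137))*153 = ((6*8)*(-137))*153 = (48*(-137))*153 = -6576*153 = -1006128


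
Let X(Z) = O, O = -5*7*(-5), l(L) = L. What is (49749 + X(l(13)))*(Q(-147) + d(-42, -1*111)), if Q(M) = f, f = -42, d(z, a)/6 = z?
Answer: -14677656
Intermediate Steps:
d(z, a) = 6*z
Q(M) = -42
O = 175 (O = -35*(-5) = 175)
X(Z) = 175
(49749 + X(l(13)))*(Q(-147) + d(-42, -1*111)) = (49749 + 175)*(-42 + 6*(-42)) = 49924*(-42 - 252) = 49924*(-294) = -14677656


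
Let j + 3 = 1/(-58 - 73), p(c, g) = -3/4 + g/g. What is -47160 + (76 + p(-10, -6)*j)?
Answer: -12336205/262 ≈ -47085.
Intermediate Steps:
p(c, g) = 1/4 (p(c, g) = -3*1/4 + 1 = -3/4 + 1 = 1/4)
j = -394/131 (j = -3 + 1/(-58 - 73) = -3 + 1/(-131) = -3 - 1/131 = -394/131 ≈ -3.0076)
-47160 + (76 + p(-10, -6)*j) = -47160 + (76 + (1/4)*(-394/131)) = -47160 + (76 - 197/262) = -47160 + 19715/262 = -12336205/262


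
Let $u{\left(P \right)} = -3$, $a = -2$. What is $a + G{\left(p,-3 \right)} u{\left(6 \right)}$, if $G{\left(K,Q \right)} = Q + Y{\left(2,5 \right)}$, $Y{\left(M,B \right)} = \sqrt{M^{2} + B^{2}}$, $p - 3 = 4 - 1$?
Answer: $7 - 3 \sqrt{29} \approx -9.1555$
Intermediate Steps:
$p = 6$ ($p = 3 + \left(4 - 1\right) = 3 + 3 = 6$)
$Y{\left(M,B \right)} = \sqrt{B^{2} + M^{2}}$
$G{\left(K,Q \right)} = Q + \sqrt{29}$ ($G{\left(K,Q \right)} = Q + \sqrt{5^{2} + 2^{2}} = Q + \sqrt{25 + 4} = Q + \sqrt{29}$)
$a + G{\left(p,-3 \right)} u{\left(6 \right)} = -2 + \left(-3 + \sqrt{29}\right) \left(-3\right) = -2 + \left(9 - 3 \sqrt{29}\right) = 7 - 3 \sqrt{29}$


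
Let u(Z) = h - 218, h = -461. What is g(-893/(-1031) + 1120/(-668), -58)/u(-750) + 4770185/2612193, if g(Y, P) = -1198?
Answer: 6368362829/1773679047 ≈ 3.5905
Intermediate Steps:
u(Z) = -679 (u(Z) = -461 - 218 = -679)
g(-893/(-1031) + 1120/(-668), -58)/u(-750) + 4770185/2612193 = -1198/(-679) + 4770185/2612193 = -1198*(-1/679) + 4770185*(1/2612193) = 1198/679 + 4770185/2612193 = 6368362829/1773679047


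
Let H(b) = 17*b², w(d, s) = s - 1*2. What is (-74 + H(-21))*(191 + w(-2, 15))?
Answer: 1514292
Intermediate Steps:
w(d, s) = -2 + s (w(d, s) = s - 2 = -2 + s)
(-74 + H(-21))*(191 + w(-2, 15)) = (-74 + 17*(-21)²)*(191 + (-2 + 15)) = (-74 + 17*441)*(191 + 13) = (-74 + 7497)*204 = 7423*204 = 1514292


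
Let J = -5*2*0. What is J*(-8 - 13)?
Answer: 0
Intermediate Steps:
J = 0 (J = -10*0 = 0)
J*(-8 - 13) = 0*(-8 - 13) = 0*(-21) = 0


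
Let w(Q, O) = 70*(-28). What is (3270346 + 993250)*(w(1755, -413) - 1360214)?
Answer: -5807759617704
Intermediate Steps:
w(Q, O) = -1960
(3270346 + 993250)*(w(1755, -413) - 1360214) = (3270346 + 993250)*(-1960 - 1360214) = 4263596*(-1362174) = -5807759617704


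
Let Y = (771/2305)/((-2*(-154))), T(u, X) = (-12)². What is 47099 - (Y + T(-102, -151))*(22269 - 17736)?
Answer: -429980785763/709940 ≈ -6.0566e+5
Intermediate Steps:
T(u, X) = 144
Y = 771/709940 (Y = (771*(1/2305))/308 = (771/2305)*(1/308) = 771/709940 ≈ 0.0010860)
47099 - (Y + T(-102, -151))*(22269 - 17736) = 47099 - (771/709940 + 144)*(22269 - 17736) = 47099 - 102232131*4533/709940 = 47099 - 1*463418249823/709940 = 47099 - 463418249823/709940 = -429980785763/709940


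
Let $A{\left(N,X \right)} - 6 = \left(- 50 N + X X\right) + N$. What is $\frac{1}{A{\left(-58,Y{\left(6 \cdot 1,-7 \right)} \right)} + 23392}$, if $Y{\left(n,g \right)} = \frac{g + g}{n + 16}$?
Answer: $\frac{121}{3175089} \approx 3.8109 \cdot 10^{-5}$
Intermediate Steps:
$Y{\left(n,g \right)} = \frac{2 g}{16 + n}$
$A{\left(N,X \right)} = 6 + X^{2} - 49 N$ ($A{\left(N,X \right)} = 6 - \left(49 N - X X\right) = 6 - \left(- X^{2} + 49 N\right) = 6 + X^{2} - 49 N$)
$\frac{1}{A{\left(-58,Y{\left(6 \cdot 1,-7 \right)} \right)} + 23392} = \frac{1}{\left(6 + \left(2 \left(-7\right) \frac{1}{16 + 6 \cdot 1}\right)^{2} - -2842\right) + 23392} = \frac{1}{\left(6 + \left(2 \left(-7\right) \frac{1}{16 + 6}\right)^{2} + 2842\right) + 23392} = \frac{1}{\left(6 + \left(2 \left(-7\right) \frac{1}{22}\right)^{2} + 2842\right) + 23392} = \frac{1}{\left(6 + \left(- \frac{7}{11}\right)^{2} + 2842\right) + 23392} = \frac{1}{\left(6 + \frac{49}{121} + 2842\right) + 23392} = \frac{1}{\frac{344657}{121} + 23392} = \frac{1}{\frac{3175089}{121}} = \frac{121}{3175089}$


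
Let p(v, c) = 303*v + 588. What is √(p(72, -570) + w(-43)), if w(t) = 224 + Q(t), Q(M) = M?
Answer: √22585 ≈ 150.28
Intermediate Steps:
p(v, c) = 588 + 303*v
w(t) = 224 + t
√(p(72, -570) + w(-43)) = √((588 + 303*72) + (224 - 43)) = √((588 + 21816) + 181) = √(22404 + 181) = √22585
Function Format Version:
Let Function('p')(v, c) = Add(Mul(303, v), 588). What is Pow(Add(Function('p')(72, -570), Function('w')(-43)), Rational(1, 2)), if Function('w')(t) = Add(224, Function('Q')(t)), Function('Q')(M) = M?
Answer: Pow(22585, Rational(1, 2)) ≈ 150.28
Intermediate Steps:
Function('p')(v, c) = Add(588, Mul(303, v))
Function('w')(t) = Add(224, t)
Pow(Add(Function('p')(72, -570), Function('w')(-43)), Rational(1, 2)) = Pow(Add(Add(588, Mul(303, 72)), Add(224, -43)), Rational(1, 2)) = Pow(Add(Add(588, 21816), 181), Rational(1, 2)) = Pow(Add(22404, 181), Rational(1, 2)) = Pow(22585, Rational(1, 2))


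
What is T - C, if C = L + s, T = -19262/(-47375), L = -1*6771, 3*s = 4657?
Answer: 741760786/142125 ≈ 5219.1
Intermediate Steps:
s = 4657/3 (s = (1/3)*4657 = 4657/3 ≈ 1552.3)
L = -6771
T = 19262/47375 (T = -19262*(-1/47375) = 19262/47375 ≈ 0.40659)
C = -15656/3 (C = -6771 + 4657/3 = -15656/3 ≈ -5218.7)
T - C = 19262/47375 - 1*(-15656/3) = 19262/47375 + 15656/3 = 741760786/142125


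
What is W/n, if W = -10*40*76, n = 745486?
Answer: -15200/372743 ≈ -0.040779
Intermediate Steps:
W = -30400 (W = -400*76 = -30400)
W/n = -30400/745486 = -30400*1/745486 = -15200/372743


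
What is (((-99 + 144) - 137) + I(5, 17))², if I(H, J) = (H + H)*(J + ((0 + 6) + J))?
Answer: 94864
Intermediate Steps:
I(H, J) = 2*H*(6 + 2*J) (I(H, J) = (2*H)*(J + (6 + J)) = (2*H)*(6 + 2*J) = 2*H*(6 + 2*J))
(((-99 + 144) - 137) + I(5, 17))² = (((-99 + 144) - 137) + 4*5*(3 + 17))² = ((45 - 137) + 4*5*20)² = (-92 + 400)² = 308² = 94864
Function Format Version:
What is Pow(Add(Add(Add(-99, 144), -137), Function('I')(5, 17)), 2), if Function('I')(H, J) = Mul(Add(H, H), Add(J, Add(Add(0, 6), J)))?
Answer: 94864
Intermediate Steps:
Function('I')(H, J) = Mul(2, H, Add(6, Mul(2, J))) (Function('I')(H, J) = Mul(Mul(2, H), Add(J, Add(6, J))) = Mul(Mul(2, H), Add(6, Mul(2, J))) = Mul(2, H, Add(6, Mul(2, J))))
Pow(Add(Add(Add(-99, 144), -137), Function('I')(5, 17)), 2) = Pow(Add(Add(Add(-99, 144), -137), Mul(4, 5, Add(3, 17))), 2) = Pow(Add(Add(45, -137), Mul(4, 5, 20)), 2) = Pow(Add(-92, 400), 2) = Pow(308, 2) = 94864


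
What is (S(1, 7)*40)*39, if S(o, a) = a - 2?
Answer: 7800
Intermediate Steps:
S(o, a) = -2 + a
(S(1, 7)*40)*39 = ((-2 + 7)*40)*39 = (5*40)*39 = 200*39 = 7800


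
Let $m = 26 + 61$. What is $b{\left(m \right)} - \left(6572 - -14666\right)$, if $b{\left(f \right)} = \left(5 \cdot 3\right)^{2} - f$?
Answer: $-21100$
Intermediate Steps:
$m = 87$
$b{\left(f \right)} = 225 - f$ ($b{\left(f \right)} = 15^{2} - f = 225 - f$)
$b{\left(m \right)} - \left(6572 - -14666\right) = \left(225 - 87\right) - \left(6572 - -14666\right) = \left(225 - 87\right) - \left(6572 + 14666\right) = 138 - 21238 = -21100$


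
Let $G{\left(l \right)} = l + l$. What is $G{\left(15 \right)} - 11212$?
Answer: $-11182$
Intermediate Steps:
$G{\left(l \right)} = 2 l$
$G{\left(15 \right)} - 11212 = 2 \cdot 15 - 11212 = 30 - 11212 = -11182$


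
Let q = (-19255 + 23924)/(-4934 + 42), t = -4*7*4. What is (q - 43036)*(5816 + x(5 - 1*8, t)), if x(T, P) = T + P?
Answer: -1200270188481/4892 ≈ -2.4535e+8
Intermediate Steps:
t = -112 (t = -28*4 = -112)
x(T, P) = P + T
q = -4669/4892 (q = 4669/(-4892) = 4669*(-1/4892) = -4669/4892 ≈ -0.95442)
(q - 43036)*(5816 + x(5 - 1*8, t)) = (-4669/4892 - 43036)*(5816 + (-112 + (5 - 1*8))) = -210536781*(5816 + (-112 + (5 - 8)))/4892 = -210536781*(5816 + (-112 - 3))/4892 = -210536781*(5816 - 115)/4892 = -210536781/4892*5701 = -1200270188481/4892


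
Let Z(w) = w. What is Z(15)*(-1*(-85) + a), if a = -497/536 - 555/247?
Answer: 162496215/132392 ≈ 1227.4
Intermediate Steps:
a = -420239/132392 (a = -497*1/536 - 555*1/247 = -497/536 - 555/247 = -420239/132392 ≈ -3.1742)
Z(15)*(-1*(-85) + a) = 15*(-1*(-85) - 420239/132392) = 15*(85 - 420239/132392) = 15*(10833081/132392) = 162496215/132392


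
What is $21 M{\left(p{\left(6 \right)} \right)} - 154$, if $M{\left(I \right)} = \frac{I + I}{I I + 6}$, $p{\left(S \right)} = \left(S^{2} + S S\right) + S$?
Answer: $- \frac{22252}{145} \approx -153.46$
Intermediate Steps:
$p{\left(S \right)} = S + 2 S^{2}$ ($p{\left(S \right)} = \left(S^{2} + S^{2}\right) + S = 2 S^{2} + S = S + 2 S^{2}$)
$M{\left(I \right)} = \frac{2 I}{6 + I^{2}}$ ($M{\left(I \right)} = \frac{2 I}{I^{2} + 6} = \frac{2 I}{6 + I^{2}}$)
$21 M{\left(p{\left(6 \right)} \right)} - 154 = 21 \frac{2 \cdot 6 \left(1 + 2 \cdot 6\right)}{6 + \left(6 \left(1 + 2 \cdot 6\right)\right)^{2}} - 154 = 21 \frac{2 \cdot 6 \left(1 + 12\right)}{6 + \left(6 \left(1 + 12\right)\right)^{2}} - 154 = 21 \frac{2 \cdot 6 \cdot 13}{6 + \left(6 \cdot 13\right)^{2}} - 154 = 21 \cdot 2 \cdot 78 \frac{1}{6 + 78^{2}} - 154 = 21 \cdot 2 \cdot 78 \frac{1}{6 + 6084} - 154 = 21 \cdot 2 \cdot 78 \cdot \frac{1}{6090} - 154 = 21 \cdot \frac{26}{1015} - 154 = \frac{78}{145} - 154 = - \frac{22252}{145}$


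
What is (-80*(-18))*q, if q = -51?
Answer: -73440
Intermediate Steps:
(-80*(-18))*q = -80*(-18)*(-51) = 1440*(-51) = -73440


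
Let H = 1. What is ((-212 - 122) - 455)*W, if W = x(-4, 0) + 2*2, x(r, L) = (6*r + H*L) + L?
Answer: 15780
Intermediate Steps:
x(r, L) = 2*L + 6*r (x(r, L) = (6*r + 1*L) + L = (6*r + L) + L = (L + 6*r) + L = 2*L + 6*r)
W = -20 (W = (2*0 + 6*(-4)) + 2*2 = (0 - 24) + 4 = -24 + 4 = -20)
((-212 - 122) - 455)*W = ((-212 - 122) - 455)*(-20) = (-334 - 455)*(-20) = -789*(-20) = 15780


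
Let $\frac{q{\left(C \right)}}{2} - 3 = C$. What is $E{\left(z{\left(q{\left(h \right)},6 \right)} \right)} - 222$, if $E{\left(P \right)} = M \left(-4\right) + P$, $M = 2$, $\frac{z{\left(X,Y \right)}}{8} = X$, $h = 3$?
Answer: $-134$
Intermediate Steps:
$q{\left(C \right)} = 6 + 2 C$
$z{\left(X,Y \right)} = 8 X$
$E{\left(P \right)} = -8 + P$ ($E{\left(P \right)} = 2 \left(-4\right) + P = -8 + P$)
$E{\left(z{\left(q{\left(h \right)},6 \right)} \right)} - 222 = \left(-8 + 8 \left(6 + 2 \cdot 3\right)\right) - 222 = \left(-8 + 8 \left(6 + 6\right)\right) - 222 = \left(-8 + 8 \cdot 12\right) - 222 = \left(-8 + 96\right) - 222 = 88 - 222 = -134$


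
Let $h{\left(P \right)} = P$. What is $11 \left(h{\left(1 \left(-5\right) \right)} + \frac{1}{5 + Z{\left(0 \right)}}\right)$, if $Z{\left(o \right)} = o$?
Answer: $- \frac{264}{5} \approx -52.8$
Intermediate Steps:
$11 \left(h{\left(1 \left(-5\right) \right)} + \frac{1}{5 + Z{\left(0 \right)}}\right) = 11 \left(1 \left(-5\right) + \frac{1}{5 + 0}\right) = 11 \left(-5 + \frac{1}{5}\right) = 11 \left(- \frac{24}{5}\right) = - \frac{264}{5}$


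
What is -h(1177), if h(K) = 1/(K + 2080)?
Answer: -1/3257 ≈ -0.00030703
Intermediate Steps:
h(K) = 1/(2080 + K)
-h(1177) = -1/(2080 + 1177) = -1/3257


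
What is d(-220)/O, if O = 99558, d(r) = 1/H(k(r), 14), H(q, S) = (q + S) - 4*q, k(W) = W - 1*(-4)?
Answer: 1/65907396 ≈ 1.5173e-8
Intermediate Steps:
k(W) = 4 + W (k(W) = W + 4 = 4 + W)
H(q, S) = S - 3*q (H(q, S) = (S + q) - 4*q = S - 3*q)
d(r) = 1/(2 - 3*r) (d(r) = 1/(14 - 3*(4 + r)) = 1/(14 + (-12 - 3*r)) = 1/(2 - 3*r))
d(-220)/O = -1/(-2 + 3*(-220))/99558 = -1/(-2 - 660)*(1/99558) = -1/(-662)*(1/99558) = -1*(-1/662)*(1/99558) = (1/662)*(1/99558) = 1/65907396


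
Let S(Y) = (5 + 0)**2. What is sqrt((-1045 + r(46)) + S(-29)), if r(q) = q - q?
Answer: 2*I*sqrt(255) ≈ 31.937*I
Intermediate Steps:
r(q) = 0
S(Y) = 25 (S(Y) = 5**2 = 25)
sqrt((-1045 + r(46)) + S(-29)) = sqrt((-1045 + 0) + 25) = sqrt(-1045 + 25) = sqrt(-1020) = 2*I*sqrt(255)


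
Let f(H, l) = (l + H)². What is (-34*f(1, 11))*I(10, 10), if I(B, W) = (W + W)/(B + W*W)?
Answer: -9792/11 ≈ -890.18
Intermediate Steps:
f(H, l) = (H + l)²
I(B, W) = 2*W/(B + W²) (I(B, W) = (2*W)/(B + W²) = 2*W/(B + W²))
(-34*f(1, 11))*I(10, 10) = (-34*(1 + 11)²)*(2*10/(10 + 10²)) = (-34*12²)*(2*10/(10 + 100)) = (-34*144)*(2*10/110) = -9792*10/110 = -4896*2/11 = -9792/11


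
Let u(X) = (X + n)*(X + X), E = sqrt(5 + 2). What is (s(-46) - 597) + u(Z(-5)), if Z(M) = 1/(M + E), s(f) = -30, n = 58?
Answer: -53381/81 - 517*sqrt(7)/81 ≈ -675.91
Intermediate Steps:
E = sqrt(7) ≈ 2.6458
Z(M) = 1/(M + sqrt(7))
u(X) = 2*X*(58 + X) (u(X) = (X + 58)*(X + X) = (58 + X)*(2*X) = 2*X*(58 + X))
(s(-46) - 597) + u(Z(-5)) = (-30 - 597) + 2*(58 + 1/(-5 + sqrt(7)))/(-5 + sqrt(7)) = -627 + 2*(58 + 1/(-5 + sqrt(7)))/(-5 + sqrt(7))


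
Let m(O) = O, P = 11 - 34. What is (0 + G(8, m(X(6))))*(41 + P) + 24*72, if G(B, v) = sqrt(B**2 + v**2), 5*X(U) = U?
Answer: 1728 + 36*sqrt(409)/5 ≈ 1873.6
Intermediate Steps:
P = -23
X(U) = U/5
(0 + G(8, m(X(6))))*(41 + P) + 24*72 = (0 + sqrt(8**2 + ((1/5)*6)**2))*(41 - 23) + 24*72 = (0 + sqrt(64 + (6/5)**2))*18 + 1728 = (0 + sqrt(64 + 36/25))*18 + 1728 = (0 + sqrt(1636/25))*18 + 1728 = (0 + 2*sqrt(409)/5)*18 + 1728 = (2*sqrt(409)/5)*18 + 1728 = 36*sqrt(409)/5 + 1728 = 1728 + 36*sqrt(409)/5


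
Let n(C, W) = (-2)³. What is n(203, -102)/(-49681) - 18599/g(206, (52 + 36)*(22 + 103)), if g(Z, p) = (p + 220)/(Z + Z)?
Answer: -95173720217/139355205 ≈ -682.96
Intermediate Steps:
n(C, W) = -8
g(Z, p) = (220 + p)/(2*Z) (g(Z, p) = (220 + p)/((2*Z)) = (220 + p)*(1/(2*Z)) = (220 + p)/(2*Z))
n(203, -102)/(-49681) - 18599/g(206, (52 + 36)*(22 + 103)) = -8/(-49681) - 18599*412/(220 + (52 + 36)*(22 + 103)) = -8*(-1/49681) - 18599*412/(220 + 88*125) = 8/49681 - 18599*412/(220 + 11000) = 8/49681 - 18599/((½)*(1/206)*11220) = 8/49681 - 18599/2805/103 = 8/49681 - 18599*103/2805 = 8/49681 - 1915697/2805 = -95173720217/139355205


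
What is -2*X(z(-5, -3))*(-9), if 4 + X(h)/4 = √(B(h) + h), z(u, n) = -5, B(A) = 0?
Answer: -288 + 72*I*√5 ≈ -288.0 + 161.0*I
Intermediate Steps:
X(h) = -16 + 4*√h (X(h) = -16 + 4*√(0 + h) = -16 + 4*√h)
-2*X(z(-5, -3))*(-9) = -2*(-16 + 4*√(-5))*(-9) = -2*(-16 + 4*(I*√5))*(-9) = -2*(-16 + 4*I*√5)*(-9) = (32 - 8*I*√5)*(-9) = -288 + 72*I*√5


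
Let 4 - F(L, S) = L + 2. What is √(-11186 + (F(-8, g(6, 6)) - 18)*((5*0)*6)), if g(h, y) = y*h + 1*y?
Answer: I*√11186 ≈ 105.76*I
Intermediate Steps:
g(h, y) = y + h*y (g(h, y) = h*y + y = y + h*y)
F(L, S) = 2 - L (F(L, S) = 4 - (L + 2) = 4 - (2 + L) = 4 + (-2 - L) = 2 - L)
√(-11186 + (F(-8, g(6, 6)) - 18)*((5*0)*6)) = √(-11186 + ((2 - 1*(-8)) - 18)*((5*0)*6)) = √(-11186 + ((2 + 8) - 18)*(0*6)) = √(-11186 + (10 - 18)*0) = √(-11186 - 8*0) = √(-11186 + 0) = √(-11186) = I*√11186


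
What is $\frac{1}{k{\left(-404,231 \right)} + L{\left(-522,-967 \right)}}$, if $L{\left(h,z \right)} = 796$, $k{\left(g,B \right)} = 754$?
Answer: $\frac{1}{1550} \approx 0.00064516$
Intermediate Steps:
$\frac{1}{k{\left(-404,231 \right)} + L{\left(-522,-967 \right)}} = \frac{1}{754 + 796} = \frac{1}{1550}$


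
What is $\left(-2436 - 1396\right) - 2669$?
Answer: $-6501$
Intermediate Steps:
$\left(-2436 - 1396\right) - 2669 = -3832 - 2669 = -6501$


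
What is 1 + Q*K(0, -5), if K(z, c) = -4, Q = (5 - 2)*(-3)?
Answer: 37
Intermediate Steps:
Q = -9 (Q = 3*(-3) = -9)
1 + Q*K(0, -5) = 1 - 9*(-4) = 1 + 36 = 37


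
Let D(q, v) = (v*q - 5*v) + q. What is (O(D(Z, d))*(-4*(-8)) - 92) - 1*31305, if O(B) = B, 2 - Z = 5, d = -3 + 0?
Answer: -30725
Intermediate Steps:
d = -3
Z = -3 (Z = 2 - 1*5 = 2 - 5 = -3)
D(q, v) = q - 5*v + q*v (D(q, v) = (q*v - 5*v) + q = (-5*v + q*v) + q = q - 5*v + q*v)
(O(D(Z, d))*(-4*(-8)) - 92) - 1*31305 = ((-3 - 5*(-3) - 3*(-3))*(-4*(-8)) - 92) - 1*31305 = ((-3 + 15 + 9)*32 - 92) - 31305 = (21*32 - 92) - 31305 = (672 - 92) - 31305 = 580 - 31305 = -30725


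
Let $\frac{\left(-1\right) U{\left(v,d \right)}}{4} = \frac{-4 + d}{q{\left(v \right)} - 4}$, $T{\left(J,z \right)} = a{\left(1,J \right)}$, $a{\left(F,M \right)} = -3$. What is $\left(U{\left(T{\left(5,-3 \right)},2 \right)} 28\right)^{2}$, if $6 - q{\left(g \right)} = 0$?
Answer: $12544$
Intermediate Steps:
$q{\left(g \right)} = 6$ ($q{\left(g \right)} = 6 - 0 = 6 + 0 = 6$)
$T{\left(J,z \right)} = -3$
$U{\left(v,d \right)} = 8 - 2 d$ ($U{\left(v,d \right)} = - 4 \frac{-4 + d}{6 - 4} = - 4 \frac{-4 + d}{2} = - 4 \left(-4 + d\right) \frac{1}{2} = - 4 \left(-2 + \frac{d}{2}\right) = 8 - 2 d$)
$\left(U{\left(T{\left(5,-3 \right)},2 \right)} 28\right)^{2} = \left(\left(8 - 4\right) 28\right)^{2} = \left(4 \cdot 28\right)^{2} = 112^{2} = 12544$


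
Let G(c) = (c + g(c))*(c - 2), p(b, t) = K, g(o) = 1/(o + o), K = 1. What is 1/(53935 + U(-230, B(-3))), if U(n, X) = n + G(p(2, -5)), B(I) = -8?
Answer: 2/107407 ≈ 1.8621e-5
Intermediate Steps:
g(o) = 1/(2*o)
p(b, t) = 1
G(c) = (-2 + c)*(c + 1/(2*c)) (G(c) = (c + 1/(2*c))*(c - 2) = (c + 1/(2*c))*(-2 + c) = (-2 + c)*(c + 1/(2*c)))
U(n, X) = -3/2 + n (U(n, X) = n + (½ + 1² - 1/1 - 2*1) = n + (½ + 1 - 1*1 - 2) = n + (½ + 1 - 1 - 2) = n - 3/2 = -3/2 + n)
1/(53935 + U(-230, B(-3))) = 1/(53935 + (-3/2 - 230)) = 1/(53935 - 463/2) = 1/(107407/2) = 2/107407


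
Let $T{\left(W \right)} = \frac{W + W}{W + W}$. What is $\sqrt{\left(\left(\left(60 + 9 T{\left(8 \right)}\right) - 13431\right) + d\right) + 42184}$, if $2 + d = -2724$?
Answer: $4 \sqrt{1631} \approx 161.54$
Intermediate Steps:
$d = -2726$ ($d = -2 - 2724 = -2726$)
$T{\left(W \right)} = 1$ ($T{\left(W \right)} = \frac{2 W}{2 W} = 2 W \frac{1}{2 W} = 1$)
$\sqrt{\left(\left(\left(60 + 9 T{\left(8 \right)}\right) - 13431\right) + d\right) + 42184} = \sqrt{\left(\left(\left(60 + 9 \cdot 1\right) - 13431\right) - 2726\right) + 42184} = \sqrt{\left(\left(\left(60 + 9\right) - 13431\right) - 2726\right) + 42184} = \sqrt{\left(\left(69 - 13431\right) - 2726\right) + 42184} = \sqrt{\left(-13362 - 2726\right) + 42184} = \sqrt{-16088 + 42184} = \sqrt{26096} = 4 \sqrt{1631}$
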